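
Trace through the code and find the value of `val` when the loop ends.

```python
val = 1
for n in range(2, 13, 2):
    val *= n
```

Let's trace through this code step by step.

Initialize: val = 1
Entering loop: for n in range(2, 13, 2):
After iteration 1: n = 2, val = 2
After iteration 2: n = 4, val = 8
After iteration 3: n = 6, val = 48
After iteration 4: n = 8, val = 384
After iteration 5: n = 10, val = 3840
After iteration 6: n = 12, val = 46080
Loop ends.

Final answer: 46080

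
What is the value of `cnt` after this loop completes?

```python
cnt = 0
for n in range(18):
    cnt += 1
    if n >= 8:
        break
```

Let's trace through this code step by step.

Initialize: cnt = 0
Entering loop: for n in range(18):
After iteration 1: n = 0, cnt = 1
After iteration 2: n = 1, cnt = 2
After iteration 3: n = 2, cnt = 3
After iteration 4: n = 3, cnt = 4
After iteration 5: n = 4, cnt = 5
After iteration 6: n = 5, cnt = 6
After iteration 7: n = 6, cnt = 7
After iteration 8: n = 7, cnt = 8
After iteration 9: n = 8, cnt = 9
Loop ends.

Final answer: 9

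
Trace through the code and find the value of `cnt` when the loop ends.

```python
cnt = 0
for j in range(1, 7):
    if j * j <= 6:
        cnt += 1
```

Let's trace through this code step by step.

Initialize: cnt = 0
Entering loop: for j in range(1, 7):
After iteration 1: j = 1, cnt = 1
After iteration 2: j = 2, cnt = 2
After iteration 3: j = 3, cnt = 2
After iteration 4: j = 4, cnt = 2
After iteration 5: j = 5, cnt = 2
After iteration 6: j = 6, cnt = 2
Loop ends.

Final answer: 2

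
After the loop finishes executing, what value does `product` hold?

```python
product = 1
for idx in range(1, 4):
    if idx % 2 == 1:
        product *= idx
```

Let's trace through this code step by step.

Initialize: product = 1
Entering loop: for idx in range(1, 4):
After iteration 1: idx = 1, product = 1
After iteration 2: idx = 2, product = 1
After iteration 3: idx = 3, product = 3
Loop ends.

Final answer: 3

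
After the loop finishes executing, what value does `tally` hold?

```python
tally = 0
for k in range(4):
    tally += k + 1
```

Let's trace through this code step by step.

Initialize: tally = 0
Entering loop: for k in range(4):
After iteration 1: k = 0, tally = 1
After iteration 2: k = 1, tally = 3
After iteration 3: k = 2, tally = 6
After iteration 4: k = 3, tally = 10
Loop ends.

Final answer: 10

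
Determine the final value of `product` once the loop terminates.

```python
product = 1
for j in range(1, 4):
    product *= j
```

Let's trace through this code step by step.

Initialize: product = 1
Entering loop: for j in range(1, 4):
After iteration 1: j = 1, product = 1
After iteration 2: j = 2, product = 2
After iteration 3: j = 3, product = 6
Loop ends.

Final answer: 6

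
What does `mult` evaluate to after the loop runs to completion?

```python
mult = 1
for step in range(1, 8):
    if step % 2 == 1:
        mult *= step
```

Let's trace through this code step by step.

Initialize: mult = 1
Entering loop: for step in range(1, 8):
After iteration 1: step = 1, mult = 1
After iteration 2: step = 2, mult = 1
After iteration 3: step = 3, mult = 3
After iteration 4: step = 4, mult = 3
After iteration 5: step = 5, mult = 15
After iteration 6: step = 6, mult = 15
After iteration 7: step = 7, mult = 105
Loop ends.

Final answer: 105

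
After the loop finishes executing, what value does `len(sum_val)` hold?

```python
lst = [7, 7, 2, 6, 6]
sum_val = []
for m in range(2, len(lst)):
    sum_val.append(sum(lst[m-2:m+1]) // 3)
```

Let's trace through this code step by step.

Initialize: lst = [7, 7, 2, 6, 6]
Initialize: sum_val = []
Entering loop: for m in range(2, len(lst)):
After iteration 1: m = 2, sum_val = [5]
After iteration 2: m = 3, sum_val = [5, 5]
After iteration 3: m = 4, sum_val = [5, 5, 4]
Loop ends.
len(sum_val) = 3

Final answer: 3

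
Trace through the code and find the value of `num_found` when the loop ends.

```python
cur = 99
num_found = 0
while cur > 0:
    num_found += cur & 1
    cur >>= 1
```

Let's trace through this code step by step.

Initialize: cur = 99
Initialize: num_found = 0
Entering loop: while cur > 0:
After iteration 1: cur = 49, num_found = 1
After iteration 2: cur = 24, num_found = 2
After iteration 3: cur = 12, num_found = 2
After iteration 4: cur = 6, num_found = 2
After iteration 5: cur = 3, num_found = 2
After iteration 6: cur = 1, num_found = 3
After iteration 7: cur = 0, num_found = 4
Loop ends.

Final answer: 4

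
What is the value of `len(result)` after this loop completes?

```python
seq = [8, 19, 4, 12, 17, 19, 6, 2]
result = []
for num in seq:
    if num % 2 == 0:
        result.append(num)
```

Let's trace through this code step by step.

Initialize: seq = [8, 19, 4, 12, 17, 19, 6, 2]
Initialize: result = []
Entering loop: for num in seq:
After iteration 1: num = 8, result = [8]
After iteration 2: num = 19, result = [8]
After iteration 3: num = 4, result = [8, 4]
After iteration 4: num = 12, result = [8, 4, 12]
After iteration 5: num = 17, result = [8, 4, 12]
After iteration 6: num = 19, result = [8, 4, 12]
After iteration 7: num = 6, result = [8, 4, 12, 6]
After iteration 8: num = 2, result = [8, 4, 12, 6, 2]
Loop ends.
len(result) = 5

Final answer: 5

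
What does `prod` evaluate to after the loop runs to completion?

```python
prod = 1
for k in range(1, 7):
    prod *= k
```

Let's trace through this code step by step.

Initialize: prod = 1
Entering loop: for k in range(1, 7):
After iteration 1: k = 1, prod = 1
After iteration 2: k = 2, prod = 2
After iteration 3: k = 3, prod = 6
After iteration 4: k = 4, prod = 24
After iteration 5: k = 5, prod = 120
After iteration 6: k = 6, prod = 720
Loop ends.

Final answer: 720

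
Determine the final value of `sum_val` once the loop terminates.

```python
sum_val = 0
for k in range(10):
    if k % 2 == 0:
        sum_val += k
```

Let's trace through this code step by step.

Initialize: sum_val = 0
Entering loop: for k in range(10):
After iteration 1: k = 0, sum_val = 0
After iteration 2: k = 1, sum_val = 0
After iteration 3: k = 2, sum_val = 2
After iteration 4: k = 3, sum_val = 2
After iteration 5: k = 4, sum_val = 6
After iteration 6: k = 5, sum_val = 6
After iteration 7: k = 6, sum_val = 12
After iteration 8: k = 7, sum_val = 12
After iteration 9: k = 8, sum_val = 20
After iteration 10: k = 9, sum_val = 20
Loop ends.

Final answer: 20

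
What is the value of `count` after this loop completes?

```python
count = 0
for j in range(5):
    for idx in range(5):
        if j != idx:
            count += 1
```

Let's trace through this code step by step.

Initialize: count = 0
Entering loop: for j in range(5):
After iteration 1: j = 0, count = 4
After iteration 2: j = 1, count = 8
After iteration 3: j = 2, count = 12
After iteration 4: j = 3, count = 16
After iteration 5: j = 4, count = 20
Loop ends.

Final answer: 20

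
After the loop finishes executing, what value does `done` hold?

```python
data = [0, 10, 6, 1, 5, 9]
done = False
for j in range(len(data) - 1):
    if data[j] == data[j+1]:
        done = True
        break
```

Let's trace through this code step by step.

Initialize: data = [0, 10, 6, 1, 5, 9]
Initialize: done = False
Entering loop: for j in range(len(data) - 1):
After iteration 1: j = 0, done = False
After iteration 2: j = 1, done = False
After iteration 3: j = 2, done = False
After iteration 4: j = 3, done = False
After iteration 5: j = 4, done = False
Loop ends.

Final answer: False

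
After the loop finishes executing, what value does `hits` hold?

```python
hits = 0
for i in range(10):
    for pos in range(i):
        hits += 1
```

Let's trace through this code step by step.

Initialize: hits = 0
Entering loop: for i in range(10):
After iteration 1: i = 0, hits = 0
After iteration 2: i = 1, hits = 1, pos = 0
After iteration 3: i = 2, hits = 3, pos = 1
After iteration 4: i = 3, hits = 6, pos = 2
After iteration 5: i = 4, hits = 10, pos = 3
After iteration 6: i = 5, hits = 15, pos = 4
After iteration 7: i = 6, hits = 21, pos = 5
After iteration 8: i = 7, hits = 28, pos = 6
After iteration 9: i = 8, hits = 36, pos = 7
After iteration 10: i = 9, hits = 45, pos = 8
Loop ends.

Final answer: 45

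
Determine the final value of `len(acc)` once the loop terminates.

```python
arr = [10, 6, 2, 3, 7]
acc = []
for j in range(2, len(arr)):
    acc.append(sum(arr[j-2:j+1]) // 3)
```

Let's trace through this code step by step.

Initialize: arr = [10, 6, 2, 3, 7]
Initialize: acc = []
Entering loop: for j in range(2, len(arr)):
After iteration 1: j = 2, acc = [6]
After iteration 2: j = 3, acc = [6, 3]
After iteration 3: j = 4, acc = [6, 3, 4]
Loop ends.
len(acc) = 3

Final answer: 3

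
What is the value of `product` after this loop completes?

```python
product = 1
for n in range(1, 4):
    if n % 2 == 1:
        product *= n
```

Let's trace through this code step by step.

Initialize: product = 1
Entering loop: for n in range(1, 4):
After iteration 1: n = 1, product = 1
After iteration 2: n = 2, product = 1
After iteration 3: n = 3, product = 3
Loop ends.

Final answer: 3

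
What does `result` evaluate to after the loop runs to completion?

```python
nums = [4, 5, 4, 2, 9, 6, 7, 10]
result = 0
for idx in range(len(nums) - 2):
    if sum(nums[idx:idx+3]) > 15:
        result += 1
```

Let's trace through this code step by step.

Initialize: nums = [4, 5, 4, 2, 9, 6, 7, 10]
Initialize: result = 0
Entering loop: for idx in range(len(nums) - 2):
After iteration 1: idx = 0, result = 0
After iteration 2: idx = 1, result = 0
After iteration 3: idx = 2, result = 0
After iteration 4: idx = 3, result = 1
After iteration 5: idx = 4, result = 2
After iteration 6: idx = 5, result = 3
Loop ends.

Final answer: 3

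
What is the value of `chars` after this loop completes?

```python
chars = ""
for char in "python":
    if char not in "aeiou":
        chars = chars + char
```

Let's trace through this code step by step.

Initialize: chars = ''
Entering loop: for char in "python":
After iteration 1: char = 'p', chars = 'p'
After iteration 2: char = 'y', chars = 'py'
After iteration 3: char = 't', chars = 'pyt'
After iteration 4: char = 'h', chars = 'pyth'
After iteration 5: char = 'o', chars = 'pyth'
After iteration 6: char = 'n', chars = 'pythn'
Loop ends.

Final answer: 'pythn'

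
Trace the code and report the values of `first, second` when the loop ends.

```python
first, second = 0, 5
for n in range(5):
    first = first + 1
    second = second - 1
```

Let's trace through this code step by step.

Initialize: first = 0
Initialize: second = 5
Entering loop: for n in range(5):
After iteration 1: n = 0, first = 1, second = 4
After iteration 2: n = 1, first = 2, second = 3
After iteration 3: n = 2, first = 3, second = 2
After iteration 4: n = 3, first = 4, second = 1
After iteration 5: n = 4, first = 5, second = 0
Loop ends.

Final answer: 5, 0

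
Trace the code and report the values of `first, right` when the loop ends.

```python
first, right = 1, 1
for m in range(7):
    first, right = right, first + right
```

Let's trace through this code step by step.

Initialize: first = 1
Initialize: right = 1
Entering loop: for m in range(7):
After iteration 1: m = 0, first = 1, right = 2
After iteration 2: m = 1, first = 2, right = 3
After iteration 3: m = 2, first = 3, right = 5
After iteration 4: m = 3, first = 5, right = 8
After iteration 5: m = 4, first = 8, right = 13
After iteration 6: m = 5, first = 13, right = 21
After iteration 7: m = 6, first = 21, right = 34
Loop ends.

Final answer: 21, 34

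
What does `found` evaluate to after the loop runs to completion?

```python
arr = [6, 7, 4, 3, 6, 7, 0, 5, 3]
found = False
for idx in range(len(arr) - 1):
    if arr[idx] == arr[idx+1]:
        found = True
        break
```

Let's trace through this code step by step.

Initialize: arr = [6, 7, 4, 3, 6, 7, 0, 5, 3]
Initialize: found = False
Entering loop: for idx in range(len(arr) - 1):
After iteration 1: idx = 0, found = False
After iteration 2: idx = 1, found = False
After iteration 3: idx = 2, found = False
After iteration 4: idx = 3, found = False
After iteration 5: idx = 4, found = False
After iteration 6: idx = 5, found = False
After iteration 7: idx = 6, found = False
After iteration 8: idx = 7, found = False
Loop ends.

Final answer: False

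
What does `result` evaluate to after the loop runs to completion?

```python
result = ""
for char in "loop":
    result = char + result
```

Let's trace through this code step by step.

Initialize: result = ''
Entering loop: for char in "loop":
After iteration 1: char = 'l', result = 'l'
After iteration 2: char = 'o', result = 'ol'
After iteration 3: char = 'o', result = 'ool'
After iteration 4: char = 'p', result = 'pool'
Loop ends.

Final answer: 'pool'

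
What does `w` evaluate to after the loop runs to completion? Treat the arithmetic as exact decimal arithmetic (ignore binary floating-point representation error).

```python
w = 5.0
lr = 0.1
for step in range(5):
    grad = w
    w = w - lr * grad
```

Let's trace through this code step by step.

Initialize: w = 5.0
Initialize: lr = 0.1
Entering loop: for step in range(5):
After iteration 1: step = 0, w = 4.5, grad = 5.0
After iteration 2: step = 1, w = 4.05, grad = 4.5
After iteration 3: step = 2, w = 3.645, grad = 4.05
After iteration 4: step = 3, w = 3.2805, grad = 3.645
After iteration 5: step = 4, w = 2.95245, grad = 3.2805
Loop ends.

Final answer: 2.95245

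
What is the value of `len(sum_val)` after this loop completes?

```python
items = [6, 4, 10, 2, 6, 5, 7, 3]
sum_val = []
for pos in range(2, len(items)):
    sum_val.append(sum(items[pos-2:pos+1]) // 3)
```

Let's trace through this code step by step.

Initialize: items = [6, 4, 10, 2, 6, 5, 7, 3]
Initialize: sum_val = []
Entering loop: for pos in range(2, len(items)):
After iteration 1: pos = 2, sum_val = [6]
After iteration 2: pos = 3, sum_val = [6, 5]
After iteration 3: pos = 4, sum_val = [6, 5, 6]
After iteration 4: pos = 5, sum_val = [6, 5, 6, 4]
After iteration 5: pos = 6, sum_val = [6, 5, 6, 4, 6]
After iteration 6: pos = 7, sum_val = [6, 5, 6, 4, 6, 5]
Loop ends.
len(sum_val) = 6

Final answer: 6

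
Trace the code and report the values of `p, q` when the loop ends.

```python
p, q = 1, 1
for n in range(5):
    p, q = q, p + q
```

Let's trace through this code step by step.

Initialize: p = 1
Initialize: q = 1
Entering loop: for n in range(5):
After iteration 1: n = 0, p = 1, q = 2
After iteration 2: n = 1, p = 2, q = 3
After iteration 3: n = 2, p = 3, q = 5
After iteration 4: n = 3, p = 5, q = 8
After iteration 5: n = 4, p = 8, q = 13
Loop ends.

Final answer: 8, 13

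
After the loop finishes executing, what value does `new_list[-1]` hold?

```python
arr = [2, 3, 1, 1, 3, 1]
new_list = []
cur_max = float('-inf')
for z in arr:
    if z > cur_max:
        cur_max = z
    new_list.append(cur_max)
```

Let's trace through this code step by step.

Initialize: arr = [2, 3, 1, 1, 3, 1]
Initialize: new_list = []
Initialize: cur_max = -inf
Entering loop: for z in arr:
After iteration 1: z = 2, new_list = [2], cur_max = 2
After iteration 2: z = 3, new_list = [2, 3], cur_max = 3
After iteration 3: z = 1, new_list = [2, 3, 3], cur_max = 3
After iteration 4: z = 1, new_list = [2, 3, 3, 3], cur_max = 3
After iteration 5: z = 3, new_list = [2, 3, 3, 3, 3], cur_max = 3
After iteration 6: z = 1, new_list = [2, 3, 3, 3, 3, 3], cur_max = 3
Loop ends.
new_list[-1] = 3

Final answer: 3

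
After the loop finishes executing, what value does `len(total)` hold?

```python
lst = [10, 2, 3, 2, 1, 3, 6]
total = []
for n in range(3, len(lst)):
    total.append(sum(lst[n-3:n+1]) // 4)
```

Let's trace through this code step by step.

Initialize: lst = [10, 2, 3, 2, 1, 3, 6]
Initialize: total = []
Entering loop: for n in range(3, len(lst)):
After iteration 1: n = 3, total = [4]
After iteration 2: n = 4, total = [4, 2]
After iteration 3: n = 5, total = [4, 2, 2]
After iteration 4: n = 6, total = [4, 2, 2, 3]
Loop ends.
len(total) = 4

Final answer: 4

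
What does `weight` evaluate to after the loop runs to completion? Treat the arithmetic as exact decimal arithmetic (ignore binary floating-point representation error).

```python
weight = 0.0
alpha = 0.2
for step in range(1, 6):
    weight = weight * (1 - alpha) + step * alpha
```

Let's trace through this code step by step.

Initialize: weight = 0.0
Initialize: alpha = 0.2
Entering loop: for step in range(1, 6):
After iteration 1: step = 1, weight = 0.2
After iteration 2: step = 2, weight = 0.56
After iteration 3: step = 3, weight = 1.048
After iteration 4: step = 4, weight = 1.6384
After iteration 5: step = 5, weight = 2.31072
Loop ends.

Final answer: 2.31072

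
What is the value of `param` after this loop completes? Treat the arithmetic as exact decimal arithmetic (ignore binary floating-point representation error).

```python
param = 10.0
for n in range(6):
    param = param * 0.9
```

Let's trace through this code step by step.

Initialize: param = 10.0
Entering loop: for n in range(6):
After iteration 1: n = 0, param = 9.0
After iteration 2: n = 1, param = 8.1
After iteration 3: n = 2, param = 7.29
After iteration 4: n = 3, param = 6.561
After iteration 5: n = 4, param = 5.9049
After iteration 6: n = 5, param = 5.31441
Loop ends.

Final answer: 5.31441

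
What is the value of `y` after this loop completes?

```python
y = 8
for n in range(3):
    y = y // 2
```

Let's trace through this code step by step.

Initialize: y = 8
Entering loop: for n in range(3):
After iteration 1: n = 0, y = 4
After iteration 2: n = 1, y = 2
After iteration 3: n = 2, y = 1
Loop ends.

Final answer: 1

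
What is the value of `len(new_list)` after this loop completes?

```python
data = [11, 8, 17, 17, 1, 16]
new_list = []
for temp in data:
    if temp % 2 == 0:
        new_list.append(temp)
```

Let's trace through this code step by step.

Initialize: data = [11, 8, 17, 17, 1, 16]
Initialize: new_list = []
Entering loop: for temp in data:
After iteration 1: temp = 11, new_list = []
After iteration 2: temp = 8, new_list = [8]
After iteration 3: temp = 17, new_list = [8]
After iteration 4: temp = 17, new_list = [8]
After iteration 5: temp = 1, new_list = [8]
After iteration 6: temp = 16, new_list = [8, 16]
Loop ends.
len(new_list) = 2

Final answer: 2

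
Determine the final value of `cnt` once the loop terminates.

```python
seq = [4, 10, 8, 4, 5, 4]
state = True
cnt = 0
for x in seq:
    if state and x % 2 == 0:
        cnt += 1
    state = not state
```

Let's trace through this code step by step.

Initialize: seq = [4, 10, 8, 4, 5, 4]
Initialize: state = True
Initialize: cnt = 0
Entering loop: for x in seq:
After iteration 1: x = 4, state = False, cnt = 1
After iteration 2: x = 10, state = True, cnt = 1
After iteration 3: x = 8, state = False, cnt = 2
After iteration 4: x = 4, state = True, cnt = 2
After iteration 5: x = 5, state = False, cnt = 2
After iteration 6: x = 4, state = True, cnt = 2
Loop ends.

Final answer: 2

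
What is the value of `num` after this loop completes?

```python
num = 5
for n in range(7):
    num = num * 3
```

Let's trace through this code step by step.

Initialize: num = 5
Entering loop: for n in range(7):
After iteration 1: n = 0, num = 15
After iteration 2: n = 1, num = 45
After iteration 3: n = 2, num = 135
After iteration 4: n = 3, num = 405
After iteration 5: n = 4, num = 1215
After iteration 6: n = 5, num = 3645
After iteration 7: n = 6, num = 10935
Loop ends.

Final answer: 10935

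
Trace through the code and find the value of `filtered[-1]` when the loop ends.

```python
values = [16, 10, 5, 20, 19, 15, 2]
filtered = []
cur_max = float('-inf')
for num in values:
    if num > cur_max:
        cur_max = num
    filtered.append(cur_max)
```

Let's trace through this code step by step.

Initialize: values = [16, 10, 5, 20, 19, 15, 2]
Initialize: filtered = []
Initialize: cur_max = -inf
Entering loop: for num in values:
After iteration 1: num = 16, filtered = [16], cur_max = 16
After iteration 2: num = 10, filtered = [16, 16], cur_max = 16
After iteration 3: num = 5, filtered = [16, 16, 16], cur_max = 16
After iteration 4: num = 20, filtered = [16, 16, 16, 20], cur_max = 20
After iteration 5: num = 19, filtered = [16, 16, 16, 20, 20], cur_max = 20
After iteration 6: num = 15, filtered = [16, 16, 16, 20, 20, 20], cur_max = 20
After iteration 7: num = 2, filtered = [16, 16, 16, 20, 20, 20, 20], cur_max = 20
Loop ends.
filtered[-1] = 20

Final answer: 20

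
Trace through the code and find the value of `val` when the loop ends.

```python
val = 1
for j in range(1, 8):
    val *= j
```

Let's trace through this code step by step.

Initialize: val = 1
Entering loop: for j in range(1, 8):
After iteration 1: j = 1, val = 1
After iteration 2: j = 2, val = 2
After iteration 3: j = 3, val = 6
After iteration 4: j = 4, val = 24
After iteration 5: j = 5, val = 120
After iteration 6: j = 6, val = 720
After iteration 7: j = 7, val = 5040
Loop ends.

Final answer: 5040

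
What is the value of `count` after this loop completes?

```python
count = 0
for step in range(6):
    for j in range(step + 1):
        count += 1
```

Let's trace through this code step by step.

Initialize: count = 0
Entering loop: for step in range(6):
After iteration 1: step = 0, count = 1, j = 0
After iteration 2: step = 1, count = 3, j = 1
After iteration 3: step = 2, count = 6, j = 2
After iteration 4: step = 3, count = 10, j = 3
After iteration 5: step = 4, count = 15, j = 4
After iteration 6: step = 5, count = 21, j = 5
Loop ends.

Final answer: 21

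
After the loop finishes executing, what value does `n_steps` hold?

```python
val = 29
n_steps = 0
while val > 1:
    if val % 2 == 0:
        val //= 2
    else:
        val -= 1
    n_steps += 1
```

Let's trace through this code step by step.

Initialize: val = 29
Initialize: n_steps = 0
Entering loop: while val > 1:
After iteration 1: val = 28, n_steps = 1
After iteration 2: val = 14, n_steps = 2
After iteration 3: val = 7, n_steps = 3
After iteration 4: val = 6, n_steps = 4
After iteration 5: val = 3, n_steps = 5
After iteration 6: val = 2, n_steps = 6
After iteration 7: val = 1, n_steps = 7
Loop ends.

Final answer: 7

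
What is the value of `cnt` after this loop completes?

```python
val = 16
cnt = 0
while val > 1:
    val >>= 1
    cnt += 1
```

Let's trace through this code step by step.

Initialize: val = 16
Initialize: cnt = 0
Entering loop: while val > 1:
After iteration 1: val = 8, cnt = 1
After iteration 2: val = 4, cnt = 2
After iteration 3: val = 2, cnt = 3
After iteration 4: val = 1, cnt = 4
Loop ends.

Final answer: 4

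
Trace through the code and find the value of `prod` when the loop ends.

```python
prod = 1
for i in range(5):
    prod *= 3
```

Let's trace through this code step by step.

Initialize: prod = 1
Entering loop: for i in range(5):
After iteration 1: i = 0, prod = 3
After iteration 2: i = 1, prod = 9
After iteration 3: i = 2, prod = 27
After iteration 4: i = 3, prod = 81
After iteration 5: i = 4, prod = 243
Loop ends.

Final answer: 243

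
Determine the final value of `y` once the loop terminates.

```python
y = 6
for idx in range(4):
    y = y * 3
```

Let's trace through this code step by step.

Initialize: y = 6
Entering loop: for idx in range(4):
After iteration 1: idx = 0, y = 18
After iteration 2: idx = 1, y = 54
After iteration 3: idx = 2, y = 162
After iteration 4: idx = 3, y = 486
Loop ends.

Final answer: 486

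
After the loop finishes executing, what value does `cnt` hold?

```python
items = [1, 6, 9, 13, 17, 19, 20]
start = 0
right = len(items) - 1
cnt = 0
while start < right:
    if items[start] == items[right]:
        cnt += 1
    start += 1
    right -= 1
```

Let's trace through this code step by step.

Initialize: items = [1, 6, 9, 13, 17, 19, 20]
Initialize: start = 0
Initialize: right = 6
Initialize: cnt = 0
Entering loop: while start < right:
After iteration 1: start = 1, right = 5, cnt = 0
After iteration 2: start = 2, right = 4, cnt = 0
After iteration 3: start = 3, right = 3, cnt = 0
Loop ends.

Final answer: 0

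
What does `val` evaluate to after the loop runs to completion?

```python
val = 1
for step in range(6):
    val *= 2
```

Let's trace through this code step by step.

Initialize: val = 1
Entering loop: for step in range(6):
After iteration 1: step = 0, val = 2
After iteration 2: step = 1, val = 4
After iteration 3: step = 2, val = 8
After iteration 4: step = 3, val = 16
After iteration 5: step = 4, val = 32
After iteration 6: step = 5, val = 64
Loop ends.

Final answer: 64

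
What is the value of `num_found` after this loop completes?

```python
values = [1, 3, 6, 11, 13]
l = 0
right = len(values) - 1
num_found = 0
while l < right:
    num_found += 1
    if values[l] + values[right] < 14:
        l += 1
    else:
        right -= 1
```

Let's trace through this code step by step.

Initialize: values = [1, 3, 6, 11, 13]
Initialize: l = 0
Initialize: right = 4
Initialize: num_found = 0
Entering loop: while l < right:
After iteration 1: l = 0, right = 3, num_found = 1
After iteration 2: l = 1, right = 3, num_found = 2
After iteration 3: l = 1, right = 2, num_found = 3
After iteration 4: l = 2, right = 2, num_found = 4
Loop ends.

Final answer: 4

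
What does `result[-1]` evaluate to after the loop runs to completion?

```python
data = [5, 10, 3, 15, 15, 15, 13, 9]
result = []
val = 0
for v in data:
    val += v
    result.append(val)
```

Let's trace through this code step by step.

Initialize: data = [5, 10, 3, 15, 15, 15, 13, 9]
Initialize: result = []
Initialize: val = 0
Entering loop: for v in data:
After iteration 1: v = 5, result = [5], val = 5
After iteration 2: v = 10, result = [5, 15], val = 15
After iteration 3: v = 3, result = [5, 15, 18], val = 18
After iteration 4: v = 15, result = [5, 15, 18, 33], val = 33
After iteration 5: v = 15, result = [5, 15, 18, 33, 48], val = 48
After iteration 6: v = 15, result = [5, 15, 18, 33, 48, 63], val = 63
After iteration 7: v = 13, result = [5, 15, 18, 33, 48, 63, 76], val = 76
After iteration 8: v = 9, result = [5, 15, 18, 33, 48, 63, 76, 85], val = 85
Loop ends.
result[-1] = 85

Final answer: 85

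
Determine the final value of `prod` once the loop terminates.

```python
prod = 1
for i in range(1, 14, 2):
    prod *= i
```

Let's trace through this code step by step.

Initialize: prod = 1
Entering loop: for i in range(1, 14, 2):
After iteration 1: i = 1, prod = 1
After iteration 2: i = 3, prod = 3
After iteration 3: i = 5, prod = 15
After iteration 4: i = 7, prod = 105
After iteration 5: i = 9, prod = 945
After iteration 6: i = 11, prod = 10395
After iteration 7: i = 13, prod = 135135
Loop ends.

Final answer: 135135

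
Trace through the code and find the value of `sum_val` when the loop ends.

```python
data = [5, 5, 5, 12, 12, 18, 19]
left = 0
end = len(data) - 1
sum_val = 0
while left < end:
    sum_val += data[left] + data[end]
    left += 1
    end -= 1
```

Let's trace through this code step by step.

Initialize: data = [5, 5, 5, 12, 12, 18, 19]
Initialize: left = 0
Initialize: end = 6
Initialize: sum_val = 0
Entering loop: while left < end:
After iteration 1: left = 1, end = 5, sum_val = 24
After iteration 2: left = 2, end = 4, sum_val = 47
After iteration 3: left = 3, end = 3, sum_val = 64
Loop ends.

Final answer: 64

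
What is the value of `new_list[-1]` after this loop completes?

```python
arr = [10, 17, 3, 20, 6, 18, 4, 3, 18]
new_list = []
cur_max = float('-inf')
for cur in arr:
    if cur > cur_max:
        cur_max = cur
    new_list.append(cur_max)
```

Let's trace through this code step by step.

Initialize: arr = [10, 17, 3, 20, 6, 18, 4, 3, 18]
Initialize: new_list = []
Initialize: cur_max = -inf
Entering loop: for cur in arr:
After iteration 1: cur = 10, new_list = [10], cur_max = 10
After iteration 2: cur = 17, new_list = [10, 17], cur_max = 17
After iteration 3: cur = 3, new_list = [10, 17, 17], cur_max = 17
After iteration 4: cur = 20, new_list = [10, 17, 17, 20], cur_max = 20
After iteration 5: cur = 6, new_list = [10, 17, 17, 20, 20], cur_max = 20
After iteration 6: cur = 18, new_list = [10, 17, 17, 20, 20, 20], cur_max = 20
After iteration 7: cur = 4, new_list = [10, 17, 17, 20, 20, 20, 20], cur_max = 20
After iteration 8: cur = 3, new_list = [10, 17, 17, 20, 20, 20, 20, 20], cur_max = 20
After iteration 9: cur = 18, new_list = [10, 17, 17, 20, 20, 20, 20, 20, 20], cur_max = 20
Loop ends.
new_list[-1] = 20

Final answer: 20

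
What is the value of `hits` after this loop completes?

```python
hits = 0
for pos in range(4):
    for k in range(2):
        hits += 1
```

Let's trace through this code step by step.

Initialize: hits = 0
Entering loop: for pos in range(4):
After iteration 1: pos = 0, hits = 2
After iteration 2: pos = 1, hits = 4
After iteration 3: pos = 2, hits = 6
After iteration 4: pos = 3, hits = 8
Loop ends.

Final answer: 8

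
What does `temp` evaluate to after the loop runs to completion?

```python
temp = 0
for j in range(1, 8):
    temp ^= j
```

Let's trace through this code step by step.

Initialize: temp = 0
Entering loop: for j in range(1, 8):
After iteration 1: j = 1, temp = 1
After iteration 2: j = 2, temp = 3
After iteration 3: j = 3, temp = 0
After iteration 4: j = 4, temp = 4
After iteration 5: j = 5, temp = 1
After iteration 6: j = 6, temp = 7
After iteration 7: j = 7, temp = 0
Loop ends.

Final answer: 0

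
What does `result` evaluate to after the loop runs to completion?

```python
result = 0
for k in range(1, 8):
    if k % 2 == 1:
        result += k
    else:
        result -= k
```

Let's trace through this code step by step.

Initialize: result = 0
Entering loop: for k in range(1, 8):
After iteration 1: k = 1, result = 1
After iteration 2: k = 2, result = -1
After iteration 3: k = 3, result = 2
After iteration 4: k = 4, result = -2
After iteration 5: k = 5, result = 3
After iteration 6: k = 6, result = -3
After iteration 7: k = 7, result = 4
Loop ends.

Final answer: 4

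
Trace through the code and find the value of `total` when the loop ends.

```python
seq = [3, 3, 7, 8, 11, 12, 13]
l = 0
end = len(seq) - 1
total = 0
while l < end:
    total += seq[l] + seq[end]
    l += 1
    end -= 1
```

Let's trace through this code step by step.

Initialize: seq = [3, 3, 7, 8, 11, 12, 13]
Initialize: l = 0
Initialize: end = 6
Initialize: total = 0
Entering loop: while l < end:
After iteration 1: l = 1, end = 5, total = 16
After iteration 2: l = 2, end = 4, total = 31
After iteration 3: l = 3, end = 3, total = 49
Loop ends.

Final answer: 49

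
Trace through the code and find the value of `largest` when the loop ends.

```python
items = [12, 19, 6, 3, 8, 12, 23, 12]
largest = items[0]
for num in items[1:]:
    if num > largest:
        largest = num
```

Let's trace through this code step by step.

Initialize: items = [12, 19, 6, 3, 8, 12, 23, 12]
Initialize: largest = 12
Entering loop: for num in items[1:]:
After iteration 1: num = 19, largest = 19
After iteration 2: num = 6, largest = 19
After iteration 3: num = 3, largest = 19
After iteration 4: num = 8, largest = 19
After iteration 5: num = 12, largest = 19
After iteration 6: num = 23, largest = 23
After iteration 7: num = 12, largest = 23
Loop ends.

Final answer: 23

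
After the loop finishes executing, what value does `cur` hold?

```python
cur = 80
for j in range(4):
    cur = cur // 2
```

Let's trace through this code step by step.

Initialize: cur = 80
Entering loop: for j in range(4):
After iteration 1: j = 0, cur = 40
After iteration 2: j = 1, cur = 20
After iteration 3: j = 2, cur = 10
After iteration 4: j = 3, cur = 5
Loop ends.

Final answer: 5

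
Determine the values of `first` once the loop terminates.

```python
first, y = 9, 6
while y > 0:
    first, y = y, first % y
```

Let's trace through this code step by step.

Initialize: first = 9
Initialize: y = 6
Entering loop: while y > 0:
After iteration 1: first = 6, y = 3
After iteration 2: first = 3, y = 0
Loop ends.

Final answer: 3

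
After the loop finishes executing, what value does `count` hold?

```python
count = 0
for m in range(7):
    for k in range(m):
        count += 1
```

Let's trace through this code step by step.

Initialize: count = 0
Entering loop: for m in range(7):
After iteration 1: m = 0, count = 0
After iteration 2: m = 1, count = 1, k = 0
After iteration 3: m = 2, count = 3, k = 1
After iteration 4: m = 3, count = 6, k = 2
After iteration 5: m = 4, count = 10, k = 3
After iteration 6: m = 5, count = 15, k = 4
After iteration 7: m = 6, count = 21, k = 5
Loop ends.

Final answer: 21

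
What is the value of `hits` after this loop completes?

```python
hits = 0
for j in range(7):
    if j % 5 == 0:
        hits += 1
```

Let's trace through this code step by step.

Initialize: hits = 0
Entering loop: for j in range(7):
After iteration 1: j = 0, hits = 1
After iteration 2: j = 1, hits = 1
After iteration 3: j = 2, hits = 1
After iteration 4: j = 3, hits = 1
After iteration 5: j = 4, hits = 1
After iteration 6: j = 5, hits = 2
After iteration 7: j = 6, hits = 2
Loop ends.

Final answer: 2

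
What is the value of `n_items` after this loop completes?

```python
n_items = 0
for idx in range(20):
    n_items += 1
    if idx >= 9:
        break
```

Let's trace through this code step by step.

Initialize: n_items = 0
Entering loop: for idx in range(20):
After iteration 1: idx = 0, n_items = 1
After iteration 2: idx = 1, n_items = 2
After iteration 3: idx = 2, n_items = 3
After iteration 4: idx = 3, n_items = 4
After iteration 5: idx = 4, n_items = 5
After iteration 6: idx = 5, n_items = 6
After iteration 7: idx = 6, n_items = 7
After iteration 8: idx = 7, n_items = 8
After iteration 9: idx = 8, n_items = 9
After iteration 10: idx = 9, n_items = 10
Loop ends.

Final answer: 10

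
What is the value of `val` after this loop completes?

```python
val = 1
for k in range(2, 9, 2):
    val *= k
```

Let's trace through this code step by step.

Initialize: val = 1
Entering loop: for k in range(2, 9, 2):
After iteration 1: k = 2, val = 2
After iteration 2: k = 4, val = 8
After iteration 3: k = 6, val = 48
After iteration 4: k = 8, val = 384
Loop ends.

Final answer: 384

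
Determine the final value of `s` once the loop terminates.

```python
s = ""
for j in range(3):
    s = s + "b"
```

Let's trace through this code step by step.

Initialize: s = ''
Entering loop: for j in range(3):
After iteration 1: j = 0, s = 'b'
After iteration 2: j = 1, s = 'bb'
After iteration 3: j = 2, s = 'bbb'
Loop ends.

Final answer: 'bbb'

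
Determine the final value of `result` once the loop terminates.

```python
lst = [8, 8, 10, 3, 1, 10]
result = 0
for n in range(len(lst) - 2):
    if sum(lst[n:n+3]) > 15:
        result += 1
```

Let's trace through this code step by step.

Initialize: lst = [8, 8, 10, 3, 1, 10]
Initialize: result = 0
Entering loop: for n in range(len(lst) - 2):
After iteration 1: n = 0, result = 1
After iteration 2: n = 1, result = 2
After iteration 3: n = 2, result = 2
After iteration 4: n = 3, result = 2
Loop ends.

Final answer: 2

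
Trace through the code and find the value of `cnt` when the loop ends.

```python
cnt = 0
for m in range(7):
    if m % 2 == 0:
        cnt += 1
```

Let's trace through this code step by step.

Initialize: cnt = 0
Entering loop: for m in range(7):
After iteration 1: m = 0, cnt = 1
After iteration 2: m = 1, cnt = 1
After iteration 3: m = 2, cnt = 2
After iteration 4: m = 3, cnt = 2
After iteration 5: m = 4, cnt = 3
After iteration 6: m = 5, cnt = 3
After iteration 7: m = 6, cnt = 4
Loop ends.

Final answer: 4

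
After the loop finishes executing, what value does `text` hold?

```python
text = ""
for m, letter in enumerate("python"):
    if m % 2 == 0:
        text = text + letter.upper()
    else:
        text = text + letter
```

Let's trace through this code step by step.

Initialize: text = ''
Entering loop: for m, letter in enumerate("python"):
After iteration 1: m = 0, letter = 'p', text = 'P'
After iteration 2: m = 1, letter = 'y', text = 'Py'
After iteration 3: m = 2, letter = 't', text = 'PyT'
After iteration 4: m = 3, letter = 'h', text = 'PyTh'
After iteration 5: m = 4, letter = 'o', text = 'PyThO'
After iteration 6: m = 5, letter = 'n', text = 'PyThOn'
Loop ends.

Final answer: 'PyThOn'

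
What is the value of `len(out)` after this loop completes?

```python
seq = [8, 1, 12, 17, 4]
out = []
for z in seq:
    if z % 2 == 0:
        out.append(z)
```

Let's trace through this code step by step.

Initialize: seq = [8, 1, 12, 17, 4]
Initialize: out = []
Entering loop: for z in seq:
After iteration 1: z = 8, out = [8]
After iteration 2: z = 1, out = [8]
After iteration 3: z = 12, out = [8, 12]
After iteration 4: z = 17, out = [8, 12]
After iteration 5: z = 4, out = [8, 12, 4]
Loop ends.
len(out) = 3

Final answer: 3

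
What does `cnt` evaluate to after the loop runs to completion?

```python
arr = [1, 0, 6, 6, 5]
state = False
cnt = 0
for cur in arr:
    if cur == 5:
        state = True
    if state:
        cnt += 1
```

Let's trace through this code step by step.

Initialize: arr = [1, 0, 6, 6, 5]
Initialize: state = False
Initialize: cnt = 0
Entering loop: for cur in arr:
After iteration 1: cur = 1, state = False, cnt = 0
After iteration 2: cur = 0, state = False, cnt = 0
After iteration 3: cur = 6, state = False, cnt = 0
After iteration 4: cur = 6, state = False, cnt = 0
After iteration 5: cur = 5, state = True, cnt = 1
Loop ends.

Final answer: 1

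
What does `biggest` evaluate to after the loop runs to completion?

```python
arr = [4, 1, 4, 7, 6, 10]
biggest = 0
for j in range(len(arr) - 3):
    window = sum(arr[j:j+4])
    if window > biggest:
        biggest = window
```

Let's trace through this code step by step.

Initialize: arr = [4, 1, 4, 7, 6, 10]
Initialize: biggest = 0
Entering loop: for j in range(len(arr) - 3):
After iteration 1: j = 0, biggest = 16, window = 16
After iteration 2: j = 1, biggest = 18, window = 18
After iteration 3: j = 2, biggest = 27, window = 27
Loop ends.

Final answer: 27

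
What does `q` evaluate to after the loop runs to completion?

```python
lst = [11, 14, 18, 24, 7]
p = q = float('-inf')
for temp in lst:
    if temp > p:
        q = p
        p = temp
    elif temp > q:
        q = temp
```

Let's trace through this code step by step.

Initialize: lst = [11, 14, 18, 24, 7]
Initialize: p = -inf
Initialize: q = -inf
Entering loop: for temp in lst:
After iteration 1: temp = 11, p = 11, q = -inf
After iteration 2: temp = 14, p = 14, q = 11
After iteration 3: temp = 18, p = 18, q = 14
After iteration 4: temp = 24, p = 24, q = 18
After iteration 5: temp = 7, p = 24, q = 18
Loop ends.

Final answer: 18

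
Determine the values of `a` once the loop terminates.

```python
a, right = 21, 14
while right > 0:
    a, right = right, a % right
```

Let's trace through this code step by step.

Initialize: a = 21
Initialize: right = 14
Entering loop: while right > 0:
After iteration 1: a = 14, right = 7
After iteration 2: a = 7, right = 0
Loop ends.

Final answer: 7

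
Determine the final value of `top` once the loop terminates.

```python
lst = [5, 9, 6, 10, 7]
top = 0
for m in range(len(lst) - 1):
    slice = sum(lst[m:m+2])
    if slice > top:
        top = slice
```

Let's trace through this code step by step.

Initialize: lst = [5, 9, 6, 10, 7]
Initialize: top = 0
Entering loop: for m in range(len(lst) - 1):
After iteration 1: m = 0, top = 14, slice = 14
After iteration 2: m = 1, top = 15, slice = 15
After iteration 3: m = 2, top = 16, slice = 16
After iteration 4: m = 3, top = 17, slice = 17
Loop ends.

Final answer: 17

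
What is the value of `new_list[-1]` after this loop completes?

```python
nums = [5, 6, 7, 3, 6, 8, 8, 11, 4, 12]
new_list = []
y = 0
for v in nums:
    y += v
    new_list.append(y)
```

Let's trace through this code step by step.

Initialize: nums = [5, 6, 7, 3, 6, 8, 8, 11, 4, 12]
Initialize: new_list = []
Initialize: y = 0
Entering loop: for v in nums:
After iteration 1: v = 5, new_list = [5], y = 5
After iteration 2: v = 6, new_list = [5, 11], y = 11
After iteration 3: v = 7, new_list = [5, 11, 18], y = 18
After iteration 4: v = 3, new_list = [5, 11, 18, 21], y = 21
After iteration 5: v = 6, new_list = [5, 11, 18, 21, 27], y = 27
After iteration 6: v = 8, new_list = [5, 11, 18, 21, 27, 35], y = 35
After iteration 7: v = 8, new_list = [5, 11, 18, 21, 27, 35, 43], y = 43
After iteration 8: v = 11, new_list = [5, 11, 18, 21, 27, 35, 43, 54], y = 54
After iteration 9: v = 4, new_list = [5, 11, 18, 21, 27, 35, 43, 54, 58], y = 58
After iteration 10: v = 12, new_list = [5, 11, 18, 21, 27, 35, 43, 54, 58, 70], y = 70
Loop ends.
new_list[-1] = 70

Final answer: 70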